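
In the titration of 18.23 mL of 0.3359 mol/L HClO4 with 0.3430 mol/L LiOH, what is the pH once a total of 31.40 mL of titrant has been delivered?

n(acid) = 0.3359 x 0.01823 = 0.006123 mol; n(LiOH) added = 0.3430 x 0.03140 = 0.01077 mol.
Base is in excess by 0.01077 - 0.006123 = 0.004647 mol in a total volume of 0.04963 L.
[OH^-] = 0.004647/0.04963 = 0.09363 M, so pOH = 1.03 and pH = 14.00 - 1.03 = 12.97.

12.97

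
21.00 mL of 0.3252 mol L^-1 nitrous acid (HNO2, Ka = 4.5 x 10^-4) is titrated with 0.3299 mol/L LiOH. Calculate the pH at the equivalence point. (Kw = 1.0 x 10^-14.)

n(HNO2) = 0.3252 x 0.02100 = 0.006829 mol; V(LiOH) at equivalence = 0.006829/0.3299 = 0.02070 L.
At equivalence all the acid is converted to NO2-; total volume = 0.02100 + 0.02070 = 0.04170 L, so [NO2-] = 0.006829/0.04170 = 0.1638 M.
Kb = Kw/Ka = 1.0e-14 / 4.5 x 10^-4 = 2.22e-11.
[OH^-] = sqrt(Kb x [NO2-]) = sqrt(2.22e-11 x 0.1638) = 1.91e-6 M.
pOH = 5.72, so pH = 14.00 - 5.72 = 8.28.

8.28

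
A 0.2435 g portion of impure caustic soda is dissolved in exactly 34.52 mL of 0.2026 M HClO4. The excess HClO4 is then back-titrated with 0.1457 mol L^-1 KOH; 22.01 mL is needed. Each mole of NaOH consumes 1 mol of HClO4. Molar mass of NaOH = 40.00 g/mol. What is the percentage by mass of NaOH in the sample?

62.2%

Total n(HClO4) added = 0.2026 x 0.03452 = 0.006994 mol.
n(KOH) used = 0.1457 x 0.02201 = 0.003207 mol, which equals the excess n(HClO4).
So n(HClO4) consumed by the sample = 0.006994 - 0.003207 = 0.003787 mol.
n(NaOH) = 0.003787 / 1 = 0.003787 mol.
mass NaOH = 0.003787 x 40.00 = 0.1515 g, so %NaOH = 0.1515/0.2435 x 100 = 62.2%.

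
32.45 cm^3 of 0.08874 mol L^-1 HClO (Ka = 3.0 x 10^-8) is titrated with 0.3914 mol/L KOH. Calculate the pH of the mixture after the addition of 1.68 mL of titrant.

Initial n(HClO) = 0.08874 x 0.03245 = 0.002880 mol.
n(KOH) added = 0.3914 x 0.001680 = 0.0006576 mol, converting that many moles of HClO to ClO-.
Remaining n(HClO) = 0.002222 mol; n(ClO-) = 0.0006576 mol.
By Henderson-Hasselbalch, pH = pKa + log([A^-]/[HA]) = 7.52 + log(0.0006576/0.002222) = 7.52 + (-0.53) = 6.99.

6.99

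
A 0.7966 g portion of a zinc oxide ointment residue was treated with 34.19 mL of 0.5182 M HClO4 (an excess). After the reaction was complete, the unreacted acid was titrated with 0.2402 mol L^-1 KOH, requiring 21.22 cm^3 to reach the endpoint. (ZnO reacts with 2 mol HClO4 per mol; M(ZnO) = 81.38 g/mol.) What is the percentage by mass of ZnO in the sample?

64.5%

Total n(HClO4) added = 0.5182 x 0.03419 = 0.01772 mol.
n(KOH) used = 0.2402 x 0.02122 = 0.005097 mol, which equals the excess n(HClO4).
So n(HClO4) consumed by the sample = 0.01772 - 0.005097 = 0.01262 mol.
n(ZnO) = 0.01262 / 2 = 0.006310 mol.
mass ZnO = 0.006310 x 81.38 = 0.5135 g, so %ZnO = 0.5135/0.7966 x 100 = 64.5%.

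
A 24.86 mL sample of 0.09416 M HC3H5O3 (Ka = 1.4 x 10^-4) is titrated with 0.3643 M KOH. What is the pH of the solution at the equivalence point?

8.36

n(HC3H5O3) = 0.09416 x 0.02486 = 0.002341 mol; V(KOH) at equivalence = 0.002341/0.3643 = 0.006426 L.
At equivalence all the acid is converted to C3H5O3-; total volume = 0.02486 + 0.006426 = 0.03129 L, so [C3H5O3-] = 0.002341/0.03129 = 0.07482 M.
Kb = Kw/Ka = 1.0e-14 / 1.4 x 10^-4 = 7.14e-11.
[OH^-] = sqrt(Kb x [C3H5O3-]) = sqrt(7.14e-11 x 0.07482) = 2.31e-6 M.
pOH = 5.64, so pH = 14.00 - 5.64 = 8.36.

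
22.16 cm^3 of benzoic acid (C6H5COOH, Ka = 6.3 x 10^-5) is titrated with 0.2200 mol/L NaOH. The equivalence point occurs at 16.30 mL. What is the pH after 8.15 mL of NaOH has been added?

8.15 mL is exactly half the equivalence volume (16.30/2), i.e. the half-equivalence point.
There, n(HA) = n(A^-), so pH = pKa = -log(6.3 x 10^-5) = 4.20.

4.20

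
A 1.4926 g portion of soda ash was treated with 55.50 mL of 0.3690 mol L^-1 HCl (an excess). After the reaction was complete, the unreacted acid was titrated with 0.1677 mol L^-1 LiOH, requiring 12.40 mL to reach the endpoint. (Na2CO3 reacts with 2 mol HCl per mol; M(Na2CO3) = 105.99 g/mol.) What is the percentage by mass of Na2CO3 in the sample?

Total n(HCl) added = 0.3690 x 0.05550 = 0.02048 mol.
n(LiOH) used = 0.1677 x 0.01240 = 0.002079 mol, which equals the excess n(HCl).
So n(HCl) consumed by the sample = 0.02048 - 0.002079 = 0.01840 mol.
n(Na2CO3) = 0.01840 / 2 = 0.009200 mol.
mass Na2CO3 = 0.009200 x 105.99 = 0.9751 g, so %Na2CO3 = 0.9751/1.4926 x 100 = 65.3%.

65.3%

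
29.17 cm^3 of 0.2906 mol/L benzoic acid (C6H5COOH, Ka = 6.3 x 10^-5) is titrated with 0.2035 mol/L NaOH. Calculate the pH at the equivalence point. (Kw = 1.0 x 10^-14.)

n(C6H5COOH) = 0.2906 x 0.02917 = 0.008477 mol; V(NaOH) at equivalence = 0.008477/0.2035 = 0.04166 L.
At equivalence all the acid is converted to C6H5COO-; total volume = 0.02917 + 0.04166 = 0.07083 L, so [C6H5COO-] = 0.008477/0.07083 = 0.1197 M.
Kb = Kw/Ka = 1.0e-14 / 6.3 x 10^-5 = 1.59e-10.
[OH^-] = sqrt(Kb x [C6H5COO-]) = sqrt(1.59e-10 x 0.1197) = 4.36e-6 M.
pOH = 5.36, so pH = 14.00 - 5.36 = 8.64.

8.64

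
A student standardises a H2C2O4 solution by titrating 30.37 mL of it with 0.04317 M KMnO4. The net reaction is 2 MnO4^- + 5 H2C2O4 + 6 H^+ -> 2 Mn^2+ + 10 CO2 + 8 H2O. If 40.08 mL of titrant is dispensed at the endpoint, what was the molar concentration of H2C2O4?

n(KMnO4) = 0.04317 x 0.04008 = 0.001730 mol.
From the balanced equation, 2 mol KMnO4 reacts with 5 mol H2C2O4, so n(H2C2O4) = 0.001730 x 5/2 = 0.004326 mol.
[H2C2O4] = 0.004326 / 0.03037 L = 0.142 M.

0.142 M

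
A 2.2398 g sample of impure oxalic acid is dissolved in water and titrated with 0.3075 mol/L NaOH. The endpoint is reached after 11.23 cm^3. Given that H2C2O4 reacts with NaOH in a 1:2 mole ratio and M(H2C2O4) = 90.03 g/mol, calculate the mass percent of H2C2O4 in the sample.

n(NaOH) = 0.3075 x 0.01123 = 0.003453 mol.
n(H2C2O4) = 0.003453 / 2 = 0.001727 mol.
mass of H2C2O4 = 0.001727 x 90.03 = 0.1554 g.
% purity = 0.1554 / 2.2398 x 100 = 6.94%.

6.94%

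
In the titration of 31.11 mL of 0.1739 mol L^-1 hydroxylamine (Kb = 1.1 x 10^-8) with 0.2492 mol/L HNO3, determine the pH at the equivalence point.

n(NH2OH) = 0.1739 x 0.03111 = 0.005410 mol; V(HNO3) at equivalence = 0.005410/0.2492 = 0.02171 L.
At equivalence the base is fully converted to NH3OH+; total volume = 0.05282 L, so [NH3OH+] = 0.005410/0.05282 = 0.1024 M.
Ka(NH3OH+) = Kw/Kb = 1.0e-14 / 1.1 x 10^-8 = 9.09e-7.
[H^+] = sqrt(Ka x [NH3OH+]) = sqrt(9.09e-7 x 0.1024) = 0.000305 M.
pH = -log(0.000305) = 3.52.

3.52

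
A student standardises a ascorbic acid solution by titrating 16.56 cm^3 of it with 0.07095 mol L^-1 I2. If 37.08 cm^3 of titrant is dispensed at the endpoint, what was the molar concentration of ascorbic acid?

n(I2) = 0.07095 x 0.03708 = 0.002631 mol.
From the balanced equation, 1 mol I2 reacts with 1 mol ascorbic acid, so n(ascorbic acid) = 0.002631 x 1/1 = 0.002631 mol.
[ascorbic acid] = 0.002631 / 0.01656 L = 0.159 M.

0.159 M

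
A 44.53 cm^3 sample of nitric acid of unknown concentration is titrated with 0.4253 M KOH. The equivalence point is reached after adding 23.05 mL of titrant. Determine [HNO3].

0.220 M

n(KOH) delivered = 0.4253 x 0.02305 = 0.009803 mol.
For a 1:1 reaction, n(HNO3) = 0.009803 mol.
[HNO3] = 0.009803 mol / 0.04453 L = 0.220 M.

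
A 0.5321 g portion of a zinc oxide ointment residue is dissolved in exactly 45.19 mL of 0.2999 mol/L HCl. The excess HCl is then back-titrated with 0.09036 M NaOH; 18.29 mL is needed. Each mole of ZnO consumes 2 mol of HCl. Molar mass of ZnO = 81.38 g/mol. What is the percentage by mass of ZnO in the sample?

Total n(HCl) added = 0.2999 x 0.04519 = 0.01355 mol.
n(NaOH) used = 0.09036 x 0.01829 = 0.001653 mol, which equals the excess n(HCl).
So n(HCl) consumed by the sample = 0.01355 - 0.001653 = 0.01190 mol.
n(ZnO) = 0.01190 / 2 = 0.005950 mol.
mass ZnO = 0.005950 x 81.38 = 0.4842 g, so %ZnO = 0.4842/0.5321 x 100 = 91.0%.

91.0%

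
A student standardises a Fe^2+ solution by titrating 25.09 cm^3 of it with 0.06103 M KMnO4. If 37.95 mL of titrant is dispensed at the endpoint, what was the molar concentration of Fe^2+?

n(KMnO4) = 0.06103 x 0.03795 = 0.002316 mol.
From the balanced equation, 1 mol KMnO4 reacts with 5 mol Fe^2+, so n(Fe^2+) = 0.002316 x 5/1 = 0.01158 mol.
[Fe^2+] = 0.01158 / 0.02509 L = 0.462 M.

0.462 M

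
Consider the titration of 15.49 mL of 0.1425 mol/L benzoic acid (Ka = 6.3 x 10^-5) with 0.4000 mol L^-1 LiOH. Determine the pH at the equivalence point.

8.61

n(C6H5COOH) = 0.1425 x 0.01549 = 0.002207 mol; V(LiOH) at equivalence = 0.002207/0.4000 = 0.005518 L.
At equivalence all the acid is converted to C6H5COO-; total volume = 0.01549 + 0.005518 = 0.02101 L, so [C6H5COO-] = 0.002207/0.02101 = 0.1051 M.
Kb = Kw/Ka = 1.0e-14 / 6.3 x 10^-5 = 1.59e-10.
[OH^-] = sqrt(Kb x [C6H5COO-]) = sqrt(1.59e-10 x 0.1051) = 4.08e-6 M.
pOH = 5.39, so pH = 14.00 - 5.39 = 8.61.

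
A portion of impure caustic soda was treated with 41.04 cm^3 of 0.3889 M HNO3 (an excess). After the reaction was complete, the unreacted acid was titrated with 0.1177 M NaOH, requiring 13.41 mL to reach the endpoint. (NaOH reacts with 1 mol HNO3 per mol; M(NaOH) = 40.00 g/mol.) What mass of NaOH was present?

Total n(HNO3) added = 0.3889 x 0.04104 = 0.01596 mol.
n(NaOH) used = 0.1177 x 0.01341 = 0.001578 mol, which equals the excess n(HNO3).
So n(HNO3) consumed by the sample = 0.01596 - 0.001578 = 0.01438 mol.
n(NaOH) = 0.01438 / 1 = 0.01438 mol.
mass = 0.01438 mol x 40.00 g/mol = 0.575 g.

0.575 g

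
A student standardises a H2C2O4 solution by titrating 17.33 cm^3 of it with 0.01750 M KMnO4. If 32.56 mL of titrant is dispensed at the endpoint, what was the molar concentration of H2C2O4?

n(KMnO4) = 0.01750 x 0.03256 = 0.0005698 mol.
From the balanced equation, 2 mol KMnO4 reacts with 5 mol H2C2O4, so n(H2C2O4) = 0.0005698 x 5/2 = 0.001425 mol.
[H2C2O4] = 0.001425 / 0.01733 L = 0.0822 M.

0.0822 M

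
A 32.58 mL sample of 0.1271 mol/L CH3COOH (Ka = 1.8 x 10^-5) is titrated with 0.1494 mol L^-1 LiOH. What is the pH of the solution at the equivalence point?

n(CH3COOH) = 0.1271 x 0.03258 = 0.004141 mol; V(LiOH) at equivalence = 0.004141/0.1494 = 0.02772 L.
At equivalence all the acid is converted to CH3COO-; total volume = 0.03258 + 0.02772 = 0.06030 L, so [CH3COO-] = 0.004141/0.06030 = 0.06868 M.
Kb = Kw/Ka = 1.0e-14 / 1.8 x 10^-5 = 5.56e-10.
[OH^-] = sqrt(Kb x [CH3COO-]) = sqrt(5.56e-10 x 0.06868) = 6.18e-6 M.
pOH = 5.21, so pH = 14.00 - 5.21 = 8.79.

8.79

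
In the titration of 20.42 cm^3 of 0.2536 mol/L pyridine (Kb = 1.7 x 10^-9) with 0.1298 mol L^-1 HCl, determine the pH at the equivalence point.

n(C5H5N) = 0.2536 x 0.02042 = 0.005179 mol; V(HCl) at equivalence = 0.005179/0.1298 = 0.03990 L.
At equivalence the base is fully converted to C5H5NH+; total volume = 0.06032 L, so [C5H5NH+] = 0.005179/0.06032 = 0.08586 M.
Ka(C5H5NH+) = Kw/Kb = 1.0e-14 / 1.7 x 10^-9 = 5.88e-6.
[H^+] = sqrt(Ka x [C5H5NH+]) = sqrt(5.88e-6 x 0.08586) = 0.000711 M.
pH = -log(0.000711) = 3.15.

3.15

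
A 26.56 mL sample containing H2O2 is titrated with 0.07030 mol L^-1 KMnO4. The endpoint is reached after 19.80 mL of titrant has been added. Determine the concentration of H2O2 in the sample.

n(KMnO4) = 0.07030 x 0.01980 = 0.001392 mol.
From the balanced equation, 2 mol KMnO4 reacts with 5 mol H2O2, so n(H2O2) = 0.001392 x 5/2 = 0.003480 mol.
[H2O2] = 0.003480 / 0.02656 L = 0.131 M.

0.131 M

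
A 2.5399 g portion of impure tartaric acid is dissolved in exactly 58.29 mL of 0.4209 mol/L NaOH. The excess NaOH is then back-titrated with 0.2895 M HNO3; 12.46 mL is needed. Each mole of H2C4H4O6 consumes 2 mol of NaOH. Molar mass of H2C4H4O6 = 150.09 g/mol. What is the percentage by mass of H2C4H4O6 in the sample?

61.8%

Total n(NaOH) added = 0.4209 x 0.05829 = 0.02453 mol.
n(HNO3) used = 0.2895 x 0.01246 = 0.003607 mol, which equals the excess n(NaOH).
So n(NaOH) consumed by the sample = 0.02453 - 0.003607 = 0.02093 mol.
n(H2C4H4O6) = 0.02093 / 2 = 0.01046 mol.
mass H2C4H4O6 = 0.01046 x 150.09 = 1.570 g, so %H2C4H4O6 = 1.570/2.5399 x 100 = 61.8%.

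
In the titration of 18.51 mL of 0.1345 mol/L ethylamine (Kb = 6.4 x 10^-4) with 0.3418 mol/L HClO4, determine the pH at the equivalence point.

n(C2H5NH2) = 0.1345 x 0.01851 = 0.002490 mol; V(HClO4) at equivalence = 0.002490/0.3418 = 0.007284 L.
At equivalence the base is fully converted to C2H5NH3+; total volume = 0.02579 L, so [C2H5NH3+] = 0.002490/0.02579 = 0.09652 M.
Ka(C2H5NH3+) = Kw/Kb = 1.0e-14 / 6.4 x 10^-4 = 1.56e-11.
[H^+] = sqrt(Ka x [C2H5NH3+]) = sqrt(1.56e-11 x 0.09652) = 1.23e-6 M.
pH = -log(1.23e-6) = 5.91.

5.91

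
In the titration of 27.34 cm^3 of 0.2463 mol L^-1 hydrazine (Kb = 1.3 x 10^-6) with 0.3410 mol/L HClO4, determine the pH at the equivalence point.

4.48

n(N2H4) = 0.2463 x 0.02734 = 0.006734 mol; V(HClO4) at equivalence = 0.006734/0.3410 = 0.01975 L.
At equivalence the base is fully converted to N2H5+; total volume = 0.04709 L, so [N2H5+] = 0.006734/0.04709 = 0.1430 M.
Ka(N2H5+) = Kw/Kb = 1.0e-14 / 1.3 x 10^-6 = 7.69e-9.
[H^+] = sqrt(Ka x [N2H5+]) = sqrt(7.69e-9 x 0.1430) = 3.32e-5 M.
pH = -log(3.32e-5) = 4.48.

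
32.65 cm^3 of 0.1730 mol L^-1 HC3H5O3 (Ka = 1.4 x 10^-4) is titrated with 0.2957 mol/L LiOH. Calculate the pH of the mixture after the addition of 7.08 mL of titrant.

3.62

Initial n(HC3H5O3) = 0.1730 x 0.03265 = 0.005648 mol.
n(LiOH) added = 0.2957 x 0.007080 = 0.002094 mol, converting that many moles of HC3H5O3 to C3H5O3-.
Remaining n(HC3H5O3) = 0.003555 mol; n(C3H5O3-) = 0.002094 mol.
By Henderson-Hasselbalch, pH = pKa + log([A^-]/[HA]) = 3.85 + log(0.002094/0.003555) = 3.85 + (-0.23) = 3.62.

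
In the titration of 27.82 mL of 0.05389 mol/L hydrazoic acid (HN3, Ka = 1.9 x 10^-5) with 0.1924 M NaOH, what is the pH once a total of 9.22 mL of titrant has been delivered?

n(acid) = 0.05389 x 0.02782 = 0.001499 mol; n(NaOH) added = 0.1924 x 0.009220 = 0.001774 mol.
Base is in excess by 0.001774 - 0.001499 = 0.0002747 mol in a total volume of 0.03704 L.
[OH^-] = 0.0002747/0.03704 = 0.007417 M, so pOH = 2.13 and pH = 14.00 - 2.13 = 11.87.

11.87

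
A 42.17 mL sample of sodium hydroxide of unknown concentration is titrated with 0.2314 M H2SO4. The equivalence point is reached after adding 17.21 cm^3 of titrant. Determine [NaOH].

n(H2SO4) delivered = 0.2314 x 0.01721 = 0.003982 mol.
The reaction is 2 NaOH + 1 H2SO4, so n(NaOH) = 0.003982 x 2/1 = 0.007965 mol.
[NaOH] = 0.007965 mol / 0.04217 L = 0.189 M.

0.189 M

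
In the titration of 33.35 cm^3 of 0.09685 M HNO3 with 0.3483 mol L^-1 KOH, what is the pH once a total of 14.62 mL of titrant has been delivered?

12.59

n(acid) = 0.09685 x 0.03335 = 0.003230 mol; n(KOH) added = 0.3483 x 0.01462 = 0.005092 mol.
Base is in excess by 0.005092 - 0.003230 = 0.001862 mol in a total volume of 0.04797 L.
[OH^-] = 0.001862/0.04797 = 0.03882 M, so pOH = 1.41 and pH = 14.00 - 1.41 = 12.59.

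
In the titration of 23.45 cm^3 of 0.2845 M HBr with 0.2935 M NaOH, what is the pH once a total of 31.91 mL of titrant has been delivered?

12.69

n(acid) = 0.2845 x 0.02345 = 0.006672 mol; n(NaOH) added = 0.2935 x 0.03191 = 0.009366 mol.
Base is in excess by 0.009366 - 0.006672 = 0.002694 mol in a total volume of 0.05536 L.
[OH^-] = 0.002694/0.05536 = 0.04866 M, so pOH = 1.31 and pH = 14.00 - 1.31 = 12.69.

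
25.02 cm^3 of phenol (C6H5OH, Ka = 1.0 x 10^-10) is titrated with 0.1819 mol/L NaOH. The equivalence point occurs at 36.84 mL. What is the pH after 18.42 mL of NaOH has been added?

10.00

18.42 mL is exactly half the equivalence volume (36.84/2), i.e. the half-equivalence point.
There, n(HA) = n(A^-), so pH = pKa = -log(1.0 x 10^-10) = 10.00.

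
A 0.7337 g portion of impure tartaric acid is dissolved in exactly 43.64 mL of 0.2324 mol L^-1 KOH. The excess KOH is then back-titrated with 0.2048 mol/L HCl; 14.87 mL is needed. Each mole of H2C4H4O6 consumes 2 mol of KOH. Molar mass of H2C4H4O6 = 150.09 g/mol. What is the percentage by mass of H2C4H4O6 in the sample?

Total n(KOH) added = 0.2324 x 0.04364 = 0.01014 mol.
n(HCl) used = 0.2048 x 0.01487 = 0.003045 mol, which equals the excess n(KOH).
So n(KOH) consumed by the sample = 0.01014 - 0.003045 = 0.007097 mol.
n(H2C4H4O6) = 0.007097 / 2 = 0.003548 mol.
mass H2C4H4O6 = 0.003548 x 150.09 = 0.5326 g, so %H2C4H4O6 = 0.5326/0.7337 x 100 = 72.6%.

72.6%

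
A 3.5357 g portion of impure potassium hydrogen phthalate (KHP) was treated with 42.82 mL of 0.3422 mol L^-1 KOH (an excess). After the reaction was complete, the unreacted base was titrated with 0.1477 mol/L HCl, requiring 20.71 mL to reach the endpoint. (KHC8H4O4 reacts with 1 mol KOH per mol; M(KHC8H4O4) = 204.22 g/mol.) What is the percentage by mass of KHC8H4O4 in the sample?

Total n(KOH) added = 0.3422 x 0.04282 = 0.01465 mol.
n(HCl) used = 0.1477 x 0.02071 = 0.003059 mol, which equals the excess n(KOH).
So n(KOH) consumed by the sample = 0.01465 - 0.003059 = 0.01159 mol.
n(KHC8H4O4) = 0.01159 / 1 = 0.01159 mol.
mass KHC8H4O4 = 0.01159 x 204.22 = 2.368 g, so %KHC8H4O4 = 2.368/3.5357 x 100 = 67.0%.

67.0%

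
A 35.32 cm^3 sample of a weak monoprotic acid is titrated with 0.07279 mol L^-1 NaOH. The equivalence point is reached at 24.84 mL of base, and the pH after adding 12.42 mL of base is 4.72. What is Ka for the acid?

12.42 mL is half of the equivalence volume, so this is the half-equivalence point where [HA] = [A^-].
At half-equivalence pH = pKa, so pKa = 4.72.
Ka = 10^(-4.72) = 1.9 x 10^-5.

1.9 x 10^-5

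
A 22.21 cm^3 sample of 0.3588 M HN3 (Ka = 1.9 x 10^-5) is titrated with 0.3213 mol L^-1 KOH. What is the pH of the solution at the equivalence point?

n(HN3) = 0.3588 x 0.02221 = 0.007969 mol; V(KOH) at equivalence = 0.007969/0.3213 = 0.02480 L.
At equivalence all the acid is converted to N3-; total volume = 0.02221 + 0.02480 = 0.04701 L, so [N3-] = 0.007969/0.04701 = 0.1695 M.
Kb = Kw/Ka = 1.0e-14 / 1.9 x 10^-5 = 5.26e-10.
[OH^-] = sqrt(Kb x [N3-]) = sqrt(5.26e-10 x 0.1695) = 9.45e-6 M.
pOH = 5.02, so pH = 14.00 - 5.02 = 8.98.

8.98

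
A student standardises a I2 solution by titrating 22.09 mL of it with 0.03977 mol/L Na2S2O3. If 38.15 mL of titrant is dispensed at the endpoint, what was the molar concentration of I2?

n(Na2S2O3) = 0.03977 x 0.03815 = 0.001517 mol.
From the balanced equation, 2 mol Na2S2O3 reacts with 1 mol I2, so n(I2) = 0.001517 x 1/2 = 0.0007586 mol.
[I2] = 0.0007586 / 0.02209 L = 0.0343 M.

0.0343 M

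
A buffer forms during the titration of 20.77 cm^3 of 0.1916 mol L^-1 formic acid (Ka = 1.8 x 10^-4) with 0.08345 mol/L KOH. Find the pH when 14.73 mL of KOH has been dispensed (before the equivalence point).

3.39

Initial n(HCOOH) = 0.1916 x 0.02077 = 0.003980 mol.
n(KOH) added = 0.08345 x 0.01473 = 0.001229 mol, converting that many moles of HCOOH to HCOO-.
Remaining n(HCOOH) = 0.002750 mol; n(HCOO-) = 0.001229 mol.
By Henderson-Hasselbalch, pH = pKa + log([A^-]/[HA]) = 3.74 + log(0.001229/0.002750) = 3.74 + (-0.35) = 3.39.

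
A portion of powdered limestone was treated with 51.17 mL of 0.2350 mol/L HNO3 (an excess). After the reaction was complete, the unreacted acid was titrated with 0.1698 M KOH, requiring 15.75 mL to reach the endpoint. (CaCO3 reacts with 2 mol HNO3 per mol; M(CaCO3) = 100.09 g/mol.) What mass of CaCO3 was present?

Total n(HNO3) added = 0.2350 x 0.05117 = 0.01202 mol.
n(KOH) used = 0.1698 x 0.01575 = 0.002674 mol, which equals the excess n(HNO3).
So n(HNO3) consumed by the sample = 0.01202 - 0.002674 = 0.009351 mol.
n(CaCO3) = 0.009351 / 2 = 0.004675 mol.
mass = 0.004675 mol x 100.09 g/mol = 0.468 g.

0.468 g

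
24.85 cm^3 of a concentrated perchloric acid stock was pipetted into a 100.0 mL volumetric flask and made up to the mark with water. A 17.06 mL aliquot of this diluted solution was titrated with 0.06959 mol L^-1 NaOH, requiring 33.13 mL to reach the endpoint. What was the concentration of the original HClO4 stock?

0.544 M

n(NaOH) = 0.06959 x 0.03313 = 0.002306 mol.
n(HClO4) in the aliquot = 0.002306 mol.
[diluted HClO4] = 0.002306 / 0.01706 = 0.1351 M.
Dilution factor = 100.0/24.85 = 4.024, so [stock] = 0.1351 x 4.024 = 0.544 M.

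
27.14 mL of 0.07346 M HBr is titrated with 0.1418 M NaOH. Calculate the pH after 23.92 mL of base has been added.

12.44

n(acid) = 0.07346 x 0.02714 = 0.001994 mol; n(NaOH) added = 0.1418 x 0.02392 = 0.003392 mol.
Base is in excess by 0.003392 - 0.001994 = 0.001398 mol in a total volume of 0.05106 L.
[OH^-] = 0.001398/0.05106 = 0.02738 M, so pOH = 1.56 and pH = 14.00 - 1.56 = 12.44.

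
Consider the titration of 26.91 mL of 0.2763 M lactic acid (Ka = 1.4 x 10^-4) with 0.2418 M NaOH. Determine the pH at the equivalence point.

8.48

n(HC3H5O3) = 0.2763 x 0.02691 = 0.007435 mol; V(NaOH) at equivalence = 0.007435/0.2418 = 0.03075 L.
At equivalence all the acid is converted to C3H5O3-; total volume = 0.02691 + 0.03075 = 0.05766 L, so [C3H5O3-] = 0.007435/0.05766 = 0.1290 M.
Kb = Kw/Ka = 1.0e-14 / 1.4 x 10^-4 = 7.14e-11.
[OH^-] = sqrt(Kb x [C3H5O3-]) = sqrt(7.14e-11 x 0.1290) = 3.03e-6 M.
pOH = 5.52, so pH = 14.00 - 5.52 = 8.48.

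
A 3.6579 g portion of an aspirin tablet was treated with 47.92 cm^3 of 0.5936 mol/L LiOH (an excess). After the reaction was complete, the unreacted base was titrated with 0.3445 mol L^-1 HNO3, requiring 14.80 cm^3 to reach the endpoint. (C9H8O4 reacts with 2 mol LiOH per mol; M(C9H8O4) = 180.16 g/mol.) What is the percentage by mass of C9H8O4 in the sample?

Total n(LiOH) added = 0.5936 x 0.04792 = 0.02845 mol.
n(HNO3) used = 0.3445 x 0.01480 = 0.005099 mol, which equals the excess n(LiOH).
So n(LiOH) consumed by the sample = 0.02845 - 0.005099 = 0.02335 mol.
n(C9H8O4) = 0.02335 / 2 = 0.01167 mol.
mass C9H8O4 = 0.01167 x 180.16 = 2.103 g, so %C9H8O4 = 2.103/3.6579 x 100 = 57.5%.

57.5%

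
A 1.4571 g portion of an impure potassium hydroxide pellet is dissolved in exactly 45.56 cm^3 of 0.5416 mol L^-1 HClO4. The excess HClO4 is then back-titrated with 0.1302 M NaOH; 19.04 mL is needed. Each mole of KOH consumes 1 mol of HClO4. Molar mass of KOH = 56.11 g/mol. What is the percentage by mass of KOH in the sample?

Total n(HClO4) added = 0.5416 x 0.04556 = 0.02468 mol.
n(NaOH) used = 0.1302 x 0.01904 = 0.002479 mol, which equals the excess n(HClO4).
So n(HClO4) consumed by the sample = 0.02468 - 0.002479 = 0.02220 mol.
n(KOH) = 0.02220 / 1 = 0.02220 mol.
mass KOH = 0.02220 x 56.11 = 1.245 g, so %KOH = 1.245/1.4571 x 100 = 85.5%.

85.5%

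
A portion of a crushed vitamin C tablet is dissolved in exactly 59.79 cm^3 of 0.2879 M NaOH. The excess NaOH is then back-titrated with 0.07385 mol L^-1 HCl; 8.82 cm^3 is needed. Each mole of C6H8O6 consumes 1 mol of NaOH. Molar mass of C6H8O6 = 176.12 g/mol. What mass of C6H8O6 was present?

2.92 g

Total n(NaOH) added = 0.2879 x 0.05979 = 0.01721 mol.
n(HCl) used = 0.07385 x 0.008820 = 0.0006514 mol, which equals the excess n(NaOH).
So n(NaOH) consumed by the sample = 0.01721 - 0.0006514 = 0.01656 mol.
n(C6H8O6) = 0.01656 / 1 = 0.01656 mol.
mass = 0.01656 mol x 176.12 g/mol = 2.92 g.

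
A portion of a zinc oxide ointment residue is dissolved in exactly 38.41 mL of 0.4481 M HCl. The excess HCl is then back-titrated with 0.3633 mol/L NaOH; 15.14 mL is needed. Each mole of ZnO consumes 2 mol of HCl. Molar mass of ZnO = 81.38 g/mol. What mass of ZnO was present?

Total n(HCl) added = 0.4481 x 0.03841 = 0.01721 mol.
n(NaOH) used = 0.3633 x 0.01514 = 0.005500 mol, which equals the excess n(HCl).
So n(HCl) consumed by the sample = 0.01721 - 0.005500 = 0.01171 mol.
n(ZnO) = 0.01171 / 2 = 0.005856 mol.
mass = 0.005856 mol x 81.38 g/mol = 0.477 g.

0.477 g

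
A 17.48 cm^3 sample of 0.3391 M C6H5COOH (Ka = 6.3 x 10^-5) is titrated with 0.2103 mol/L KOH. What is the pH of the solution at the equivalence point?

8.66

n(C6H5COOH) = 0.3391 x 0.01748 = 0.005927 mol; V(KOH) at equivalence = 0.005927/0.2103 = 0.02819 L.
At equivalence all the acid is converted to C6H5COO-; total volume = 0.01748 + 0.02819 = 0.04567 L, so [C6H5COO-] = 0.005927/0.04567 = 0.1298 M.
Kb = Kw/Ka = 1.0e-14 / 6.3 x 10^-5 = 1.59e-10.
[OH^-] = sqrt(Kb x [C6H5COO-]) = sqrt(1.59e-10 x 0.1298) = 4.54e-6 M.
pOH = 5.34, so pH = 14.00 - 5.34 = 8.66.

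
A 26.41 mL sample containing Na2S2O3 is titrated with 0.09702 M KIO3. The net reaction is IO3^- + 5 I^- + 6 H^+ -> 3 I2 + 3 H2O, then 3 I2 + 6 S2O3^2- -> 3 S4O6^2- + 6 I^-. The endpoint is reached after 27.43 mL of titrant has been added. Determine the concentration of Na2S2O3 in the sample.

0.605 M

n(KIO3) = 0.09702 x 0.02743 = 0.002661 mol.
From the balanced equation, 1 mol KIO3 reacts with 6 mol Na2S2O3, so n(Na2S2O3) = 0.002661 x 6/1 = 0.01597 mol.
[Na2S2O3] = 0.01597 / 0.02641 L = 0.605 M.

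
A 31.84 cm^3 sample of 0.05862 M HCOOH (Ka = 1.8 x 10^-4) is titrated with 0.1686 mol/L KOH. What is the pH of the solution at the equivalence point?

8.19

n(HCOOH) = 0.05862 x 0.03184 = 0.001866 mol; V(KOH) at equivalence = 0.001866/0.1686 = 0.01107 L.
At equivalence all the acid is converted to HCOO-; total volume = 0.03184 + 0.01107 = 0.04291 L, so [HCOO-] = 0.001866/0.04291 = 0.04350 M.
Kb = Kw/Ka = 1.0e-14 / 1.8 x 10^-4 = 5.56e-11.
[OH^-] = sqrt(Kb x [HCOO-]) = sqrt(5.56e-11 x 0.04350) = 1.55e-6 M.
pOH = 5.81, so pH = 14.00 - 5.81 = 8.19.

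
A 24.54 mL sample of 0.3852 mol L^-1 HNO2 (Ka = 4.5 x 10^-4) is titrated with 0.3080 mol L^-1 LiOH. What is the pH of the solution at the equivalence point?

n(HNO2) = 0.3852 x 0.02454 = 0.009453 mol; V(LiOH) at equivalence = 0.009453/0.3080 = 0.03069 L.
At equivalence all the acid is converted to NO2-; total volume = 0.02454 + 0.03069 = 0.05523 L, so [NO2-] = 0.009453/0.05523 = 0.1712 M.
Kb = Kw/Ka = 1.0e-14 / 4.5 x 10^-4 = 2.22e-11.
[OH^-] = sqrt(Kb x [NO2-]) = sqrt(2.22e-11 x 0.1712) = 1.95e-6 M.
pOH = 5.71, so pH = 14.00 - 5.71 = 8.29.

8.29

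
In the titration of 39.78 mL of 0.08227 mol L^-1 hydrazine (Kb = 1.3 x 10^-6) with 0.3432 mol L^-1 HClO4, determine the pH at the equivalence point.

n(N2H4) = 0.08227 x 0.03978 = 0.003273 mol; V(HClO4) at equivalence = 0.003273/0.3432 = 0.009536 L.
At equivalence the base is fully converted to N2H5+; total volume = 0.04932 L, so [N2H5+] = 0.003273/0.04932 = 0.06636 M.
Ka(N2H5+) = Kw/Kb = 1.0e-14 / 1.3 x 10^-6 = 7.69e-9.
[H^+] = sqrt(Ka x [N2H5+]) = sqrt(7.69e-9 x 0.06636) = 2.26e-5 M.
pH = -log(2.26e-5) = 4.65.

4.65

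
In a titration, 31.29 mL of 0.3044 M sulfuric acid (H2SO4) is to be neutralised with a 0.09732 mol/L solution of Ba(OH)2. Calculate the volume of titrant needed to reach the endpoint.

n(H2SO4) = 0.3044 mol/L x 0.03129 L = 0.009525 mol.
At equivalence n(Ba(OH)2) = n(H2SO4) = 0.009525 mol.
V(Ba(OH)2) = 0.009525 / 0.09732 = 0.09787 L = 97.9 mL.

97.9 mL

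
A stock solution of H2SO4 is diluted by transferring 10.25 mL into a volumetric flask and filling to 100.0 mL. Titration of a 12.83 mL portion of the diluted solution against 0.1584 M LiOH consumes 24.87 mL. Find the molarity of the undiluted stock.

n(LiOH) = 0.1584 x 0.02487 = 0.003939 mol.
n(H2SO4) in the aliquot = 0.003939 x 1/2 = 0.001970 mol.
[diluted H2SO4] = 0.001970 / 0.01283 = 0.1535 M.
Dilution factor = 100.0/10.25 = 9.756, so [stock] = 0.1535 x 9.756 = 1.50 M.

1.50 M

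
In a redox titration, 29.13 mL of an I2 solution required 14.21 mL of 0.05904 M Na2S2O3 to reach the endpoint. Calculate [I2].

n(Na2S2O3) = 0.05904 x 0.01421 = 0.0008390 mol.
From the balanced equation, 2 mol Na2S2O3 reacts with 1 mol I2, so n(I2) = 0.0008390 x 1/2 = 0.0004195 mol.
[I2] = 0.0004195 / 0.02913 L = 0.0144 M.

0.0144 M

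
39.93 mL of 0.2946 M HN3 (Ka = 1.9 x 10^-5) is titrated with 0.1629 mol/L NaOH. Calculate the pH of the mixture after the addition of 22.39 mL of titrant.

Initial n(HN3) = 0.2946 x 0.03993 = 0.01176 mol.
n(NaOH) added = 0.1629 x 0.02239 = 0.003647 mol, converting that many moles of HN3 to N3-.
Remaining n(HN3) = 0.008116 mol; n(N3-) = 0.003647 mol.
By Henderson-Hasselbalch, pH = pKa + log([A^-]/[HA]) = 4.72 + log(0.003647/0.008116) = 4.72 + (-0.35) = 4.37.

4.37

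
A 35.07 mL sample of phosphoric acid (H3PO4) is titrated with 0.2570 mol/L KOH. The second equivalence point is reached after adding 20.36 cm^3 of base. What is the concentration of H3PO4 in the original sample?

n(KOH) = 0.2570 x 0.02036 = 0.005233 mol.
At the second equivalence point, 2 mol OH^- react per mol H3PO4, so n(H3PO4) = 0.005233 / 2 = 0.002616 mol.
[H3PO4] = 0.002616 / 0.03507 L = 0.0746 M.

0.0746 M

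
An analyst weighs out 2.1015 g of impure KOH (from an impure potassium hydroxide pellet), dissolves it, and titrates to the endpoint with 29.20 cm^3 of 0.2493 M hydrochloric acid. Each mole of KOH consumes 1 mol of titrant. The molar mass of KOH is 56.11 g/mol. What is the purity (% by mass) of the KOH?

n(HCl) = 0.2493 x 0.02920 = 0.007280 mol.
n(KOH) = 0.007280 / 1 = 0.007280 mol.
mass of KOH = 0.007280 x 56.11 = 0.4085 g.
% purity = 0.4085 / 2.1015 x 100 = 19.4%.

19.4%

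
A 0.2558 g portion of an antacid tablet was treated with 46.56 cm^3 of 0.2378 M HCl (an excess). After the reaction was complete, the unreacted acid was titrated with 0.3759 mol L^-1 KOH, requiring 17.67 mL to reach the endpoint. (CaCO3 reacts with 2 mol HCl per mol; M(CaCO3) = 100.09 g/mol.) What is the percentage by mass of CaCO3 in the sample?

Total n(HCl) added = 0.2378 x 0.04656 = 0.01107 mol.
n(KOH) used = 0.3759 x 0.01767 = 0.006642 mol, which equals the excess n(HCl).
So n(HCl) consumed by the sample = 0.01107 - 0.006642 = 0.004430 mol.
n(CaCO3) = 0.004430 / 2 = 0.002215 mol.
mass CaCO3 = 0.002215 x 100.09 = 0.2217 g, so %CaCO3 = 0.2217/0.2558 x 100 = 86.7%.

86.7%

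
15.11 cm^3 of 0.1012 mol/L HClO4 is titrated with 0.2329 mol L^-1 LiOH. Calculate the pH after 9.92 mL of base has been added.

n(acid) = 0.1012 x 0.01511 = 0.001529 mol; n(LiOH) added = 0.2329 x 0.009920 = 0.002310 mol.
Base is in excess by 0.002310 - 0.001529 = 0.0007812 mol in a total volume of 0.02503 L.
[OH^-] = 0.0007812/0.02503 = 0.03121 M, so pOH = 1.51 and pH = 14.00 - 1.51 = 12.49.

12.49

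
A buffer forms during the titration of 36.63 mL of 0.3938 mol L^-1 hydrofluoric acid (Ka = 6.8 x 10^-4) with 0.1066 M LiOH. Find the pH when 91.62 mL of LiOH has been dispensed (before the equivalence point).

3.49

Initial n(HF) = 0.3938 x 0.03663 = 0.01442 mol.
n(LiOH) added = 0.1066 x 0.09162 = 0.009767 mol, converting that many moles of HF to F-.
Remaining n(HF) = 0.004658 mol; n(F-) = 0.009767 mol.
By Henderson-Hasselbalch, pH = pKa + log([A^-]/[HA]) = 3.17 + log(0.009767/0.004658) = 3.17 + (+0.32) = 3.49.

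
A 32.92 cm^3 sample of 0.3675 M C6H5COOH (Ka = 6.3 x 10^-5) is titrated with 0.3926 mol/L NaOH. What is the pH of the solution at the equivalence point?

8.74

n(C6H5COOH) = 0.3675 x 0.03292 = 0.01210 mol; V(NaOH) at equivalence = 0.01210/0.3926 = 0.03082 L.
At equivalence all the acid is converted to C6H5COO-; total volume = 0.03292 + 0.03082 = 0.06374 L, so [C6H5COO-] = 0.01210/0.06374 = 0.1898 M.
Kb = Kw/Ka = 1.0e-14 / 6.3 x 10^-5 = 1.59e-10.
[OH^-] = sqrt(Kb x [C6H5COO-]) = sqrt(1.59e-10 x 0.1898) = 5.49e-6 M.
pOH = 5.26, so pH = 14.00 - 5.26 = 8.74.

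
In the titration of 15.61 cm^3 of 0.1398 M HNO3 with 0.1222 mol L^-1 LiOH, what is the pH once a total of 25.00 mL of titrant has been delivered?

n(acid) = 0.1398 x 0.01561 = 0.002182 mol; n(LiOH) added = 0.1222 x 0.02500 = 0.003055 mol.
Base is in excess by 0.003055 - 0.002182 = 0.0008727 mol in a total volume of 0.04061 L.
[OH^-] = 0.0008727/0.04061 = 0.02149 M, so pOH = 1.67 and pH = 14.00 - 1.67 = 12.33.

12.33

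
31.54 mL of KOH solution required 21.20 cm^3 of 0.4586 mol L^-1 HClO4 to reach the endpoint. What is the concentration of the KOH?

n(HClO4) delivered = 0.4586 x 0.02120 = 0.009722 mol.
For a 1:1 reaction, n(KOH) = 0.009722 mol.
[KOH] = 0.009722 mol / 0.03154 L = 0.308 M.

0.308 M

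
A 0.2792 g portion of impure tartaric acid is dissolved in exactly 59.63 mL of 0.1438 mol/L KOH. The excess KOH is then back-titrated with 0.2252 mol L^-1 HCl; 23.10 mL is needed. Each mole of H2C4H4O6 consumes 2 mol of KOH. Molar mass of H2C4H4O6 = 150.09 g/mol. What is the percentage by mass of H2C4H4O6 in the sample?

Total n(KOH) added = 0.1438 x 0.05963 = 0.008575 mol.
n(HCl) used = 0.2252 x 0.02310 = 0.005202 mol, which equals the excess n(KOH).
So n(KOH) consumed by the sample = 0.008575 - 0.005202 = 0.003373 mol.
n(H2C4H4O6) = 0.003373 / 2 = 0.001686 mol.
mass H2C4H4O6 = 0.001686 x 150.09 = 0.2531 g, so %H2C4H4O6 = 0.2531/0.2792 x 100 = 90.7%.

90.7%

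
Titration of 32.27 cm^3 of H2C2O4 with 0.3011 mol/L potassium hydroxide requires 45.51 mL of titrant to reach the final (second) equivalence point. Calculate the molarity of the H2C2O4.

n(KOH) = 0.3011 x 0.04551 = 0.01370 mol.
At the final (second) equivalence point, 2 mol OH^- react per mol H2C2O4, so n(H2C2O4) = 0.01370 / 2 = 0.006852 mol.
[H2C2O4] = 0.006852 / 0.03227 L = 0.212 M.

0.212 M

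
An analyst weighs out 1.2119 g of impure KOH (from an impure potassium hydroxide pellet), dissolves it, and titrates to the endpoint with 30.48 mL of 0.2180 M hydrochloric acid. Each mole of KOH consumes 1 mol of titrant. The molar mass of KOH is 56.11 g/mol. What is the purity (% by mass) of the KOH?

n(HCl) = 0.2180 x 0.03048 = 0.006645 mol.
n(KOH) = 0.006645 / 1 = 0.006645 mol.
mass of KOH = 0.006645 x 56.11 = 0.3728 g.
% purity = 0.3728 / 1.2119 x 100 = 30.8%.

30.8%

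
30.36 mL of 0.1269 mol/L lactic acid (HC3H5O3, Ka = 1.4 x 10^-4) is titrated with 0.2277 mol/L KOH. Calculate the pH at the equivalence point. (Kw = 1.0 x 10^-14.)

n(HC3H5O3) = 0.1269 x 0.03036 = 0.003853 mol; V(KOH) at equivalence = 0.003853/0.2277 = 0.01692 L.
At equivalence all the acid is converted to C3H5O3-; total volume = 0.03036 + 0.01692 = 0.04728 L, so [C3H5O3-] = 0.003853/0.04728 = 0.08149 M.
Kb = Kw/Ka = 1.0e-14 / 1.4 x 10^-4 = 7.14e-11.
[OH^-] = sqrt(Kb x [C3H5O3-]) = sqrt(7.14e-11 x 0.08149) = 2.41e-6 M.
pOH = 5.62, so pH = 14.00 - 5.62 = 8.38.

8.38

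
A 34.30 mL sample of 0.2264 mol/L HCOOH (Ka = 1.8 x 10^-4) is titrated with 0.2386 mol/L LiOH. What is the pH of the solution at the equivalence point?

8.40

n(HCOOH) = 0.2264 x 0.03430 = 0.007766 mol; V(LiOH) at equivalence = 0.007766/0.2386 = 0.03255 L.
At equivalence all the acid is converted to HCOO-; total volume = 0.03430 + 0.03255 = 0.06685 L, so [HCOO-] = 0.007766/0.06685 = 0.1162 M.
Kb = Kw/Ka = 1.0e-14 / 1.8 x 10^-4 = 5.56e-11.
[OH^-] = sqrt(Kb x [HCOO-]) = sqrt(5.56e-11 x 0.1162) = 2.54e-6 M.
pOH = 5.60, so pH = 14.00 - 5.60 = 8.40.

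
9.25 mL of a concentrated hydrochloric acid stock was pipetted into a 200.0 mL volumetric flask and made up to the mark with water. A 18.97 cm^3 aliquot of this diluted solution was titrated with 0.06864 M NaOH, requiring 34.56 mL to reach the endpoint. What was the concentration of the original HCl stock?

n(NaOH) = 0.06864 x 0.03456 = 0.002372 mol.
n(HCl) in the aliquot = 0.002372 mol.
[diluted HCl] = 0.002372 / 0.01897 = 0.1250 M.
Dilution factor = 200.0/9.250 = 21.62, so [stock] = 0.1250 x 21.62 = 2.70 M.

2.70 M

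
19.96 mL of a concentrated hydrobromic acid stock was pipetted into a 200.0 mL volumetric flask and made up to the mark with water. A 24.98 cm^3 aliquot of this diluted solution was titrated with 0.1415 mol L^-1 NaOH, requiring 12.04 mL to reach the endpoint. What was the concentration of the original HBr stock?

0.683 M

n(NaOH) = 0.1415 x 0.01204 = 0.001704 mol.
n(HBr) in the aliquot = 0.001704 mol.
[diluted HBr] = 0.001704 / 0.02498 = 0.06820 M.
Dilution factor = 200.0/19.96 = 10.02, so [stock] = 0.06820 x 10.02 = 0.683 M.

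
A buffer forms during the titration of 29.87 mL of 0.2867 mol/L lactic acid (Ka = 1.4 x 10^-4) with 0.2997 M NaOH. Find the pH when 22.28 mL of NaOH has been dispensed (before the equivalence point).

4.40

Initial n(HC3H5O3) = 0.2867 x 0.02987 = 0.008564 mol.
n(NaOH) added = 0.2997 x 0.02228 = 0.006677 mol, converting that many moles of HC3H5O3 to C3H5O3-.
Remaining n(HC3H5O3) = 0.001886 mol; n(C3H5O3-) = 0.006677 mol.
By Henderson-Hasselbalch, pH = pKa + log([A^-]/[HA]) = 3.85 + log(0.006677/0.001886) = 3.85 + (+0.55) = 4.40.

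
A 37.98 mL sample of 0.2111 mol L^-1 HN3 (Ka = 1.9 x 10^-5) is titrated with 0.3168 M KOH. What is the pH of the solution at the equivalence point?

8.91

n(HN3) = 0.2111 x 0.03798 = 0.008018 mol; V(KOH) at equivalence = 0.008018/0.3168 = 0.02531 L.
At equivalence all the acid is converted to N3-; total volume = 0.03798 + 0.02531 = 0.06329 L, so [N3-] = 0.008018/0.06329 = 0.1267 M.
Kb = Kw/Ka = 1.0e-14 / 1.9 x 10^-5 = 5.26e-10.
[OH^-] = sqrt(Kb x [N3-]) = sqrt(5.26e-10 x 0.1267) = 8.17e-6 M.
pOH = 5.09, so pH = 14.00 - 5.09 = 8.91.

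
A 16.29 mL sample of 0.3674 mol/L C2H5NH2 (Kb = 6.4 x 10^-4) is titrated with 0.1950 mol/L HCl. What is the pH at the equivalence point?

5.85

n(C2H5NH2) = 0.3674 x 0.01629 = 0.005985 mol; V(HCl) at equivalence = 0.005985/0.1950 = 0.03069 L.
At equivalence the base is fully converted to C2H5NH3+; total volume = 0.04698 L, so [C2H5NH3+] = 0.005985/0.04698 = 0.1274 M.
Ka(C2H5NH3+) = Kw/Kb = 1.0e-14 / 6.4 x 10^-4 = 1.56e-11.
[H^+] = sqrt(Ka x [C2H5NH3+]) = sqrt(1.56e-11 x 0.1274) = 1.41e-6 M.
pH = -log(1.41e-6) = 5.85.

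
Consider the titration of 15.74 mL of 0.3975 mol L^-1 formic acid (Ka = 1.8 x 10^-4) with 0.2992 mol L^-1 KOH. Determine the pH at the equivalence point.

n(HCOOH) = 0.3975 x 0.01574 = 0.006257 mol; V(KOH) at equivalence = 0.006257/0.2992 = 0.02091 L.
At equivalence all the acid is converted to HCOO-; total volume = 0.01574 + 0.02091 = 0.03665 L, so [HCOO-] = 0.006257/0.03665 = 0.1707 M.
Kb = Kw/Ka = 1.0e-14 / 1.8 x 10^-4 = 5.56e-11.
[OH^-] = sqrt(Kb x [HCOO-]) = sqrt(5.56e-11 x 0.1707) = 3.08e-6 M.
pOH = 5.51, so pH = 14.00 - 5.51 = 8.49.

8.49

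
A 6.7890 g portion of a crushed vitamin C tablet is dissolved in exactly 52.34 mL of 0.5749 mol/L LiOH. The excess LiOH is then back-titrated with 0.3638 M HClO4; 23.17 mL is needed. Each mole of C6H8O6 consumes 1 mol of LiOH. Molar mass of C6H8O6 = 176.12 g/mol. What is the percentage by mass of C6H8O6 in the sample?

56.2%

Total n(LiOH) added = 0.5749 x 0.05234 = 0.03009 mol.
n(HClO4) used = 0.3638 x 0.02317 = 0.008429 mol, which equals the excess n(LiOH).
So n(LiOH) consumed by the sample = 0.03009 - 0.008429 = 0.02166 mol.
n(C6H8O6) = 0.02166 / 1 = 0.02166 mol.
mass C6H8O6 = 0.02166 x 176.12 = 3.815 g, so %C6H8O6 = 3.815/6.7890 x 100 = 56.2%.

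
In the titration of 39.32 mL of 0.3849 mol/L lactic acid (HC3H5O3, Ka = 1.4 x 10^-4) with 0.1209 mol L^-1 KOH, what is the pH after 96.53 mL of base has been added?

Initial n(HC3H5O3) = 0.3849 x 0.03932 = 0.01513 mol.
n(KOH) added = 0.1209 x 0.09653 = 0.01167 mol, converting that many moles of HC3H5O3 to C3H5O3-.
Remaining n(HC3H5O3) = 0.003464 mol; n(C3H5O3-) = 0.01167 mol.
By Henderson-Hasselbalch, pH = pKa + log([A^-]/[HA]) = 3.85 + log(0.01167/0.003464) = 3.85 + (+0.53) = 4.38.

4.38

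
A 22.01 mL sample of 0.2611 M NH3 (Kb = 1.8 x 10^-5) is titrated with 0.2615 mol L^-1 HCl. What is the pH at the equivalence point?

5.07

n(NH3) = 0.2611 x 0.02201 = 0.005747 mol; V(HCl) at equivalence = 0.005747/0.2615 = 0.02198 L.
At equivalence the base is fully converted to NH4+; total volume = 0.04399 L, so [NH4+] = 0.005747/0.04399 = 0.1306 M.
Ka(NH4+) = Kw/Kb = 1.0e-14 / 1.8 x 10^-5 = 5.56e-10.
[H^+] = sqrt(Ka x [NH4+]) = sqrt(5.56e-10 x 0.1306) = 8.52e-6 M.
pH = -log(8.52e-6) = 5.07.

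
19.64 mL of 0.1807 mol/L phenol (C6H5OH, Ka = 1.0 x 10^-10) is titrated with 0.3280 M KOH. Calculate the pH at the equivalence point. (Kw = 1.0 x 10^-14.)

11.53

n(C6H5OH) = 0.1807 x 0.01964 = 0.003549 mol; V(KOH) at equivalence = 0.003549/0.3280 = 0.01082 L.
At equivalence all the acid is converted to C6H5O-; total volume = 0.01964 + 0.01082 = 0.03046 L, so [C6H5O-] = 0.003549/0.03046 = 0.1165 M.
Kb = Kw/Ka = 1.0e-14 / 1.0 x 10^-10 = 0.000100.
[OH^-] = sqrt(Kb x [C6H5O-]) = sqrt(0.000100 x 0.1165) = 0.00341 M.
pOH = 2.47, so pH = 14.00 - 2.47 = 11.53.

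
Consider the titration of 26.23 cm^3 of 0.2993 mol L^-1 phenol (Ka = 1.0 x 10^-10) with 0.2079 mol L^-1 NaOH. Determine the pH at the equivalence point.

11.54

n(C6H5OH) = 0.2993 x 0.02623 = 0.007851 mol; V(NaOH) at equivalence = 0.007851/0.2079 = 0.03776 L.
At equivalence all the acid is converted to C6H5O-; total volume = 0.02623 + 0.03776 = 0.06399 L, so [C6H5O-] = 0.007851/0.06399 = 0.1227 M.
Kb = Kw/Ka = 1.0e-14 / 1.0 x 10^-10 = 0.000100.
[OH^-] = sqrt(Kb x [C6H5O-]) = sqrt(0.000100 x 0.1227) = 0.00350 M.
pOH = 2.46, so pH = 14.00 - 2.46 = 11.54.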